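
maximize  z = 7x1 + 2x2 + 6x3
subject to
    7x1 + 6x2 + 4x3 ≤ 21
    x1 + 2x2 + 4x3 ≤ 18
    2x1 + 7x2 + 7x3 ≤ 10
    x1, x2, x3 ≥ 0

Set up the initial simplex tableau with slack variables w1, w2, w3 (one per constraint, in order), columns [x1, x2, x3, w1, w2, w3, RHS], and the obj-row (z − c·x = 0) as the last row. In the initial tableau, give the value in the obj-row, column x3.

-6

The obj-row carries the negated objective coefficients: the x3 entry is -6.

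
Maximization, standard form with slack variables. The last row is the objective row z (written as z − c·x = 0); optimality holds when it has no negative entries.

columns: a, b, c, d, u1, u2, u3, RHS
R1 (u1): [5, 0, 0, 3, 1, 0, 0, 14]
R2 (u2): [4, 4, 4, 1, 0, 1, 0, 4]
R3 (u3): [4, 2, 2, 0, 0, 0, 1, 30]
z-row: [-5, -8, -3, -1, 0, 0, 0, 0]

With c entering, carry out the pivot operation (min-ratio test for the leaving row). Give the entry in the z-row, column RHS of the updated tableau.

3

Ratio test on column c — row 1: entry 0 ≤ 0; row 2: 4/4 = 1; row 3: 30/2 = 15. Minimum is 1 at row 2 (u2 leaves); pivot element 4.
Divide row 2 by 4; eliminate column c from the other rows.
z-row update in column RHS: 0 − (-3)·1 = 3.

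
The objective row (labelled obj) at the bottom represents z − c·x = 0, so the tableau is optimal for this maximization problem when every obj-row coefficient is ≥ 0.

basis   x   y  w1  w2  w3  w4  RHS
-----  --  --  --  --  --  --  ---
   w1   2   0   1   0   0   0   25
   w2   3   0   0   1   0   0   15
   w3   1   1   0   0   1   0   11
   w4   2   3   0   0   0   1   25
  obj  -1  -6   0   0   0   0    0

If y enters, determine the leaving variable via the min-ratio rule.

w4

Column y entries and ratios — w1: 0 ≤ 0, skip; w2: 0 ≤ 0, skip; w3: 11/1 = 11; w4: 25/3 = 25/3.
Smallest ratio is 25/3 in the row of w4, so w4 leaves.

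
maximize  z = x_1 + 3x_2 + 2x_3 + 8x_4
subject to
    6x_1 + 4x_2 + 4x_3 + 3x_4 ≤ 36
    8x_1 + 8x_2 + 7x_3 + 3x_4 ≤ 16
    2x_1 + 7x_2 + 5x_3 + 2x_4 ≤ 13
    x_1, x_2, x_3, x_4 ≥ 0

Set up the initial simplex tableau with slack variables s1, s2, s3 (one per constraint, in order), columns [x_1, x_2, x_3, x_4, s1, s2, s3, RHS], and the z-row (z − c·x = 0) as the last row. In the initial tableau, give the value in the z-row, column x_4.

The z-row carries the negated objective coefficients: the x_4 entry is -8.

-8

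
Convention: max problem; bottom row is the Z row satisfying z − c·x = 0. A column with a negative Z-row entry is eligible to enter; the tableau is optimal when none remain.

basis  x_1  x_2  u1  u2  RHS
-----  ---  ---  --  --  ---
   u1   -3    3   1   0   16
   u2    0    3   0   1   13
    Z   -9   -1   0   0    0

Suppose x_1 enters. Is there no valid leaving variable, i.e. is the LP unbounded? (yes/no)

Every constraint-row entry in column x_1 is ≤ 0, so increasing x_1 is unbounded.

yes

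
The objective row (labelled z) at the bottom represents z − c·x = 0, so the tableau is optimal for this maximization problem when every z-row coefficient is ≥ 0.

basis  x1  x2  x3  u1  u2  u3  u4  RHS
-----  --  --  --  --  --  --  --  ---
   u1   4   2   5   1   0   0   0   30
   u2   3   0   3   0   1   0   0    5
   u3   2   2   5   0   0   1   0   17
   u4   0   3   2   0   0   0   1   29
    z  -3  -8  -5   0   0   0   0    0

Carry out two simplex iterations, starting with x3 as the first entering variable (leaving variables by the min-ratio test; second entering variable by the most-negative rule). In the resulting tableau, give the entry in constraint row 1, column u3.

Ratio test on column x3 — row 1: 30/5 = 6; row 2: 5/3 = 5/3; row 3: 17/5 = 17/5; row 4: 29/2 = 29/2. Minimum is 5/3 at row 2 (u2 leaves); pivot element 3.
Divide row 2 by 3; eliminate column x3 from the other rows.
Second iteration: most negative z-row entry is -8 in column x2, so x2 enters.
Ratio test on column x2 — row 1: (65/3)/2 = 65/6; row 2: entry 0 ≤ 0; row 3: (26/3)/2 = 13/3; row 4: (77/3)/3 = 77/9. Minimum is 13/3 at row 3 (u3 leaves); pivot element 2.
Divide row 3 by 2; eliminate column x2 from the other rows.
After both pivots, the entry at constraint row 1, column u3 is -1.

-1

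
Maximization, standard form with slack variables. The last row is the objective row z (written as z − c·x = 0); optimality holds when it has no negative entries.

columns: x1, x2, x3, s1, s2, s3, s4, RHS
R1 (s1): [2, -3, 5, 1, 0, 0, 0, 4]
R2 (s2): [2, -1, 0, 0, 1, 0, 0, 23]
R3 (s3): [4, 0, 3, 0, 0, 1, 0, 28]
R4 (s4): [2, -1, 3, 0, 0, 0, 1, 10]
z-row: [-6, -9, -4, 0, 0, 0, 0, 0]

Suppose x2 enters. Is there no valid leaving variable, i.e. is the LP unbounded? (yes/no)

yes

Every constraint-row entry in column x2 is ≤ 0, so increasing x2 is unbounded.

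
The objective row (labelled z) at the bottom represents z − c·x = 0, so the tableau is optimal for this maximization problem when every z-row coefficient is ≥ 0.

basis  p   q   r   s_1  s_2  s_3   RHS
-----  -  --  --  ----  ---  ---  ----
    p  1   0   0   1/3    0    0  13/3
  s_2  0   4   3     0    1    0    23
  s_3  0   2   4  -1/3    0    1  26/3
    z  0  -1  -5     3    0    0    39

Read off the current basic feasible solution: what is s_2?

23

s_2 is basic (row 2); its value is the RHS of that row, 23.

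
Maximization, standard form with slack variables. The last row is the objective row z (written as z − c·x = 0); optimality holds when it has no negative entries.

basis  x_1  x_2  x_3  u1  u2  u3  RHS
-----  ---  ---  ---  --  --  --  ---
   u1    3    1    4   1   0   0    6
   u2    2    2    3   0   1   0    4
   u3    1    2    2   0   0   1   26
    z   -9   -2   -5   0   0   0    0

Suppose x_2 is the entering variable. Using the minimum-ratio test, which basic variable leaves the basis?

u2

Column x_2 entries and ratios — u1: 6/1 = 6; u2: 4/2 = 2; u3: 26/2 = 13.
Smallest ratio is 2 in the row of u2, so u2 leaves.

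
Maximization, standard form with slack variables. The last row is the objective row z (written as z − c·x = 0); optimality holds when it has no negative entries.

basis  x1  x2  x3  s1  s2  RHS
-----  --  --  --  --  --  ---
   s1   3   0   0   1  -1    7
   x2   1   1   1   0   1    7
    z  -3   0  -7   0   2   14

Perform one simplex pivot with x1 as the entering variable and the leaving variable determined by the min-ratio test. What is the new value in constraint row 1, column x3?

0

Ratio test on column x1 — row 1: 7/3 = 7/3; row 2: 7/1 = 7. Minimum is 7/3 at row 1 (s1 leaves); pivot element 3.
Divide row 1 by 3; eliminate column x1 from the other rows.
In the new row 1, the x3 entry is the old entry divided by the pivot: 0/3 = 0.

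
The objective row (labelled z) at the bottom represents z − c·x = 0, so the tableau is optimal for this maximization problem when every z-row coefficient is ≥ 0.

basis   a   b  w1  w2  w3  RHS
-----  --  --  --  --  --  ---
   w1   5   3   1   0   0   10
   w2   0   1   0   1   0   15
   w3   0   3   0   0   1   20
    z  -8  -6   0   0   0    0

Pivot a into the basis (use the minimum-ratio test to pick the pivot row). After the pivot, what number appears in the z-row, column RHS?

Ratio test on column a — row 1: 10/5 = 2; row 2: entry 0 ≤ 0; row 3: entry 0 ≤ 0. Minimum is 2 at row 1 (w1 leaves); pivot element 5.
Divide row 1 by 5; eliminate column a from the other rows.
z-row update in column RHS: 0 − (-8)·2 = 16.

16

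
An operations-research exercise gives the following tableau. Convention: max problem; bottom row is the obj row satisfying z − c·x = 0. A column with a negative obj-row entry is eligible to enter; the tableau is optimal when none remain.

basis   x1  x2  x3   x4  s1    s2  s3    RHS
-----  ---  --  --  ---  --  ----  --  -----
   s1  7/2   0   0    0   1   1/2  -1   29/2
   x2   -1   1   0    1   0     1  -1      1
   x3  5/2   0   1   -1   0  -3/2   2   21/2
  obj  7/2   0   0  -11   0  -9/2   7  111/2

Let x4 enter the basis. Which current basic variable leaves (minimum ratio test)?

x2

Column x4 entries and ratios — s1: 0 ≤ 0, skip; x2: 1/1 = 1; x3: -1 ≤ 0, skip.
Smallest ratio is 1 in the row of x2, so x2 leaves.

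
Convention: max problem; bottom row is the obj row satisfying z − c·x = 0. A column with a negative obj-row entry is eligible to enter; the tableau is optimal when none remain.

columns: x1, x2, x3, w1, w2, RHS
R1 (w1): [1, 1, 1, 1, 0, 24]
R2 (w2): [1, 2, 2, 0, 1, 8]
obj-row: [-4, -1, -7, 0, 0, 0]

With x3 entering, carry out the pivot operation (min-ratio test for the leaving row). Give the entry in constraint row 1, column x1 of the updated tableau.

1/2

Ratio test on column x3 — row 1: 24/1 = 24; row 2: 8/2 = 4. Minimum is 4 at row 2 (w2 leaves); pivot element 2.
Divide row 2 by 2; eliminate column x3 from the other rows.
Row 1 update in column x1: 1 − 1·(1/2) = 1/2.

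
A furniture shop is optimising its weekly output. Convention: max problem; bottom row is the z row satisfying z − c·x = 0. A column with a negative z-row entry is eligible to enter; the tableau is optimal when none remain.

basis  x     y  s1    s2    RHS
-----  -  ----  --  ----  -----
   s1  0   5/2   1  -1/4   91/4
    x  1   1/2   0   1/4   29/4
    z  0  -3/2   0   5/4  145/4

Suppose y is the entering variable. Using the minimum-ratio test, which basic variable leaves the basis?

s1

Column y entries and ratios — s1: (91/4)/(5/2) = 91/10; x: (29/4)/(1/2) = 29/2.
Smallest ratio is 91/10 in the row of s1, so s1 leaves.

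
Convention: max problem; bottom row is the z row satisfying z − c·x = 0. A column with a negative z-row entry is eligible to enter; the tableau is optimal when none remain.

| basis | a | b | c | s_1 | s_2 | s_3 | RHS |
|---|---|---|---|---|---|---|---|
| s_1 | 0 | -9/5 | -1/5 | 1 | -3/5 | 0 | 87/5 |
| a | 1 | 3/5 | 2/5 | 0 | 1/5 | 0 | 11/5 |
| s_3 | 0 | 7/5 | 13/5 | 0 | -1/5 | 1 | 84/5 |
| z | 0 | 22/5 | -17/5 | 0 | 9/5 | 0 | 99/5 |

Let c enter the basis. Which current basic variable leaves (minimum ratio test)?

a

Column c entries and ratios — s_1: -1/5 ≤ 0, skip; a: (11/5)/(2/5) = 11/2; s_3: (84/5)/(13/5) = 84/13.
Smallest ratio is 11/2 in the row of a, so a leaves.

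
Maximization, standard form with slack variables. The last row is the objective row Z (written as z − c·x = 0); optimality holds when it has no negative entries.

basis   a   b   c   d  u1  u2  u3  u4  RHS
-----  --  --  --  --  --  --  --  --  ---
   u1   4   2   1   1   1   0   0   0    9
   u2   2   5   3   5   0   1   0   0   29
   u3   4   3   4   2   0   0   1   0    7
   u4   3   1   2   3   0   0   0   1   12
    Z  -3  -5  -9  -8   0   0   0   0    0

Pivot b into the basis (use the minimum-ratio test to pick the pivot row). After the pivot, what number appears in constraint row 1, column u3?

-2/3

Ratio test on column b — row 1: 9/2 = 9/2; row 2: 29/5 = 29/5; row 3: 7/3 = 7/3; row 4: 12/1 = 12. Minimum is 7/3 at row 3 (u3 leaves); pivot element 3.
Divide row 3 by 3; eliminate column b from the other rows.
Row 1 update in column u3: 0 − 2·(1/3) = -2/3.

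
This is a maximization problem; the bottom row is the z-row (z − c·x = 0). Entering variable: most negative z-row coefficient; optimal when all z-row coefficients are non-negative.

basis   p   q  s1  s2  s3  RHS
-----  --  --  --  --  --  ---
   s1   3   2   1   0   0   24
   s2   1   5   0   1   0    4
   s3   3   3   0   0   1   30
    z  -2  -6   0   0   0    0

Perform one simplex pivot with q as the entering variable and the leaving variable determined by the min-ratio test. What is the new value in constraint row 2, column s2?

Ratio test on column q — row 1: 24/2 = 12; row 2: 4/5 = 4/5; row 3: 30/3 = 10. Minimum is 4/5 at row 2 (s2 leaves); pivot element 5.
Divide row 2 by 5; eliminate column q from the other rows.
In the new row 2, the s2 entry is the old entry divided by the pivot: 1/5 = 1/5.

1/5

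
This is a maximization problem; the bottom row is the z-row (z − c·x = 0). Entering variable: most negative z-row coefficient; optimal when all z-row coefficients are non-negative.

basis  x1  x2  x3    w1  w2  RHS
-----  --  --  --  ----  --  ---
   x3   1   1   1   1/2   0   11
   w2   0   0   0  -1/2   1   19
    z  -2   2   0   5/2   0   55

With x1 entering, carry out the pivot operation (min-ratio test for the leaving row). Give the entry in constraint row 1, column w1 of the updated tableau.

1/2

Ratio test on column x1 — row 1: 11/1 = 11; row 2: entry 0 ≤ 0. Minimum is 11 at row 1 (x3 leaves); pivot element 1.
Divide row 1 by 1; eliminate column x1 from the other rows.
In the new row 1, the w1 entry is the old entry divided by the pivot: (1/2)/1 = 1/2.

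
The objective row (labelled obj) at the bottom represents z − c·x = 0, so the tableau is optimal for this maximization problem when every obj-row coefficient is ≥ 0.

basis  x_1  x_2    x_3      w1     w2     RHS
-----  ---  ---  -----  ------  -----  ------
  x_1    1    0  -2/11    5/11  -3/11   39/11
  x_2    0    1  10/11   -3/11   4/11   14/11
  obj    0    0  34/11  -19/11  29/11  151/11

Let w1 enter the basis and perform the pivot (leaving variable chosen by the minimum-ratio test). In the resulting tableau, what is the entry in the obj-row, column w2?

8/5

Ratio test on column w1 — row 1: (39/11)/(5/11) = 39/5; row 2: entry -3/11 ≤ 0. Minimum is 39/5 at row 1 (x_1 leaves); pivot element 5/11.
Divide row 1 by 5/11; eliminate column w1 from the other rows.
obj-row update in column w2: 29/11 − (-19/11)·(-3/5) = 8/5.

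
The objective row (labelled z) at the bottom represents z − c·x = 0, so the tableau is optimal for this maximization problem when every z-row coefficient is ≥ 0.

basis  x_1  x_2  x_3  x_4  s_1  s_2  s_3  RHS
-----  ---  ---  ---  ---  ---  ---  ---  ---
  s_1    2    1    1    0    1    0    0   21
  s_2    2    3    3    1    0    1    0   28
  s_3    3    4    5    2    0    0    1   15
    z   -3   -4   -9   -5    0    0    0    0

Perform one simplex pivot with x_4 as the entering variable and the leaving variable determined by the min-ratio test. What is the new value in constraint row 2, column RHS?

Ratio test on column x_4 — row 1: entry 0 ≤ 0; row 2: 28/1 = 28; row 3: 15/2 = 15/2. Minimum is 15/2 at row 3 (s_3 leaves); pivot element 2.
Divide row 3 by 2; eliminate column x_4 from the other rows.
Row 2 update in column RHS: 28 − 1·(15/2) = 41/2.

41/2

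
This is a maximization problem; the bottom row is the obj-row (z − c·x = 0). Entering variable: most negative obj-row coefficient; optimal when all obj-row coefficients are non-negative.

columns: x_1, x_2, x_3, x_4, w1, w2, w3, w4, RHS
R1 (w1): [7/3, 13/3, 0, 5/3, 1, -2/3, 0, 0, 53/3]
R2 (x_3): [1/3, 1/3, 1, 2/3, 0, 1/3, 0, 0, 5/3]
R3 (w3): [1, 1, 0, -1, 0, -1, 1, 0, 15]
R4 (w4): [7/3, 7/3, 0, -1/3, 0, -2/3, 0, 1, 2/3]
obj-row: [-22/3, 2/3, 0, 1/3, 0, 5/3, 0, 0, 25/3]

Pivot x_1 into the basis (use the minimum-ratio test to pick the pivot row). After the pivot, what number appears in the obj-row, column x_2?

8

Ratio test on column x_1 — row 1: (53/3)/(7/3) = 53/7; row 2: (5/3)/(1/3) = 5; row 3: 15/1 = 15; row 4: (2/3)/(7/3) = 2/7. Minimum is 2/7 at row 4 (w4 leaves); pivot element 7/3.
Divide row 4 by 7/3; eliminate column x_1 from the other rows.
obj-row update in column x_2: 2/3 − (-22/3)·1 = 8.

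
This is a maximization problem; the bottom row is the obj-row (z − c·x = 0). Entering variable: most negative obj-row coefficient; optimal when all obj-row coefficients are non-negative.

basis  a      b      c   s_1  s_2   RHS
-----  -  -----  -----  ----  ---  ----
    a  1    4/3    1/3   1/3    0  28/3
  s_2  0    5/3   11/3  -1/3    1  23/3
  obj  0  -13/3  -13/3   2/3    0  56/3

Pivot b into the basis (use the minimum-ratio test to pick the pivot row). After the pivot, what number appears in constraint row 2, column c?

11/5

Ratio test on column b — row 1: (28/3)/(4/3) = 7; row 2: (23/3)/(5/3) = 23/5. Minimum is 23/5 at row 2 (s_2 leaves); pivot element 5/3.
Divide row 2 by 5/3; eliminate column b from the other rows.
In the new row 2, the c entry is the old entry divided by the pivot: (11/3)/(5/3) = 11/5.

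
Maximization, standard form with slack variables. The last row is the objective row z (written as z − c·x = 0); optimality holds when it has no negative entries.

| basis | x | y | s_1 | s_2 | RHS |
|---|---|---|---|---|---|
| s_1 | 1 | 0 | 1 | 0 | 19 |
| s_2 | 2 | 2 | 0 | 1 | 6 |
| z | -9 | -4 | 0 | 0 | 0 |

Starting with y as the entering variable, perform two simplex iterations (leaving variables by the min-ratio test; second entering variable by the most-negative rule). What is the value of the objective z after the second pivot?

27

Ratio test on column y — row 1: entry 0 ≤ 0; row 2: 6/2 = 3. Minimum is 3 at row 2 (s_2 leaves); pivot element 2.
Pivot on row 2; the z-row RHS becomes 0 − (-4)·3 = 12.
Next entering variable (most negative z-row entry -5): x.
Ratio test on column x — row 1: 19/1 = 19; row 2: 3/1 = 3. Minimum is 3 at row 2 (y leaves); pivot element 1.
After the second pivot the z-row RHS is 12 − (-5)·3 = 27.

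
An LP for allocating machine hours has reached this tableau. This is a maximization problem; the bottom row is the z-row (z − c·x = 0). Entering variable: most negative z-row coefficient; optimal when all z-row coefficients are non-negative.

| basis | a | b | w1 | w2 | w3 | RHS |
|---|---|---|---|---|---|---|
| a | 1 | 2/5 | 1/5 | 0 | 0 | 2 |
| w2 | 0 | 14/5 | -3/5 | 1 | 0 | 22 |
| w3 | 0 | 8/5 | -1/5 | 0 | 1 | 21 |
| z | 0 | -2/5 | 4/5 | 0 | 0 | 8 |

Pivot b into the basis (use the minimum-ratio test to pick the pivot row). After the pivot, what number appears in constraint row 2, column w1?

-2

Ratio test on column b — row 1: 2/(2/5) = 5; row 2: 22/(14/5) = 55/7; row 3: 21/(8/5) = 105/8. Minimum is 5 at row 1 (a leaves); pivot element 2/5.
Divide row 1 by 2/5; eliminate column b from the other rows.
Row 2 update in column w1: -3/5 − (14/5)·(1/2) = -2.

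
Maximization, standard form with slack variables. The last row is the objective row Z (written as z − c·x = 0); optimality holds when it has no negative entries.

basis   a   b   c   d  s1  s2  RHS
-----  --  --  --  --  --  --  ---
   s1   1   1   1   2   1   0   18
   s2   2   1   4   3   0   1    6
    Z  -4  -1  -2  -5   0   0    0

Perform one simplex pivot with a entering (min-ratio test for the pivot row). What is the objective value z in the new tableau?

12

Ratio test on column a — row 1: 18/1 = 18; row 2: 6/2 = 3. Minimum is 3 at row 2 (s2 leaves); pivot element 2.
Pivot on row 2; the Z-row RHS becomes 0 − (-4)·3 = 12.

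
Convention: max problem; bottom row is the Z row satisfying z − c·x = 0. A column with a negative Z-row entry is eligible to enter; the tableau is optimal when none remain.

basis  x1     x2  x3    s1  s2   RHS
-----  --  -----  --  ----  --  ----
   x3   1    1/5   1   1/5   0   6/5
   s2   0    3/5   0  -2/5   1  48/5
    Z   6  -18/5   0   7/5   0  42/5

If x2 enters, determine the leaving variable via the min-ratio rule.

Column x2 entries and ratios — x3: (6/5)/(1/5) = 6; s2: (48/5)/(3/5) = 16.
Smallest ratio is 6 in the row of x3, so x3 leaves.

x3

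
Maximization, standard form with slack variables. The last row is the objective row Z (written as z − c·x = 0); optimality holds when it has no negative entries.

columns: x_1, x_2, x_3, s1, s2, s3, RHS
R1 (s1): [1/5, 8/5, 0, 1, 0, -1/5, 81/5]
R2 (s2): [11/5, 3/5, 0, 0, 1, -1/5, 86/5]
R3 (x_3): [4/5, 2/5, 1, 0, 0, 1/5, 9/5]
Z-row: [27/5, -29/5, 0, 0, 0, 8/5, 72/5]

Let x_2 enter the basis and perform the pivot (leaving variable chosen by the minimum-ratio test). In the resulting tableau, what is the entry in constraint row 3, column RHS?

Ratio test on column x_2 — row 1: (81/5)/(8/5) = 81/8; row 2: (86/5)/(3/5) = 86/3; row 3: (9/5)/(2/5) = 9/2. Minimum is 9/2 at row 3 (x_3 leaves); pivot element 2/5.
Divide row 3 by 2/5; eliminate column x_2 from the other rows.
In the new row 3, the RHS entry is the old entry divided by the pivot: (9/5)/(2/5) = 9/2.

9/2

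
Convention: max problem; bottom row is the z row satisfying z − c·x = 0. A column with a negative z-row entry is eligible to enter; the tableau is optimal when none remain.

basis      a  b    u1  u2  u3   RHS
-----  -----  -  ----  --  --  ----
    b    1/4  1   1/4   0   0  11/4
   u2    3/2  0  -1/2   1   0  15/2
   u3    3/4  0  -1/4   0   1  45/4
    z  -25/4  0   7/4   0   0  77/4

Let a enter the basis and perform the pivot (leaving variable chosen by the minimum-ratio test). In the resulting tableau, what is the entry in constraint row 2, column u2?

2/3

Ratio test on column a — row 1: (11/4)/(1/4) = 11; row 2: (15/2)/(3/2) = 5; row 3: (45/4)/(3/4) = 15. Minimum is 5 at row 2 (u2 leaves); pivot element 3/2.
Divide row 2 by 3/2; eliminate column a from the other rows.
In the new row 2, the u2 entry is the old entry divided by the pivot: 1/(3/2) = 2/3.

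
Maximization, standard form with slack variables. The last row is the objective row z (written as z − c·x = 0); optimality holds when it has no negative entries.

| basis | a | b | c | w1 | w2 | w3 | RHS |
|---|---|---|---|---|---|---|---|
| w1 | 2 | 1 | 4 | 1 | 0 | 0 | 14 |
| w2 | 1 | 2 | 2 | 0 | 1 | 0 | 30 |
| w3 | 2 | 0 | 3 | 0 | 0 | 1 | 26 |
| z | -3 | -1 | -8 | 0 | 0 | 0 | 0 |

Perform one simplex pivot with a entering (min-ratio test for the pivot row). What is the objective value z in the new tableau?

Ratio test on column a — row 1: 14/2 = 7; row 2: 30/1 = 30; row 3: 26/2 = 13. Minimum is 7 at row 1 (w1 leaves); pivot element 2.
Pivot on row 1; the z-row RHS becomes 0 − (-3)·7 = 21.

21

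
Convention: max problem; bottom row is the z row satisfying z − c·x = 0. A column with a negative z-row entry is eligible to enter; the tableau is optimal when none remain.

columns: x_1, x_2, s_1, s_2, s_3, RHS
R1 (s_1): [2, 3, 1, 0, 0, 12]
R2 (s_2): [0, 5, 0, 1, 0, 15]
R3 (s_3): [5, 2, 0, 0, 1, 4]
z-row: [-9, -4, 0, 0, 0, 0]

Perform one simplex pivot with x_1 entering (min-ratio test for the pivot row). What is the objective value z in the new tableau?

Ratio test on column x_1 — row 1: 12/2 = 6; row 2: entry 0 ≤ 0; row 3: 4/5 = 4/5. Minimum is 4/5 at row 3 (s_3 leaves); pivot element 5.
Pivot on row 3; the z-row RHS becomes 0 − (-9)·(4/5) = 36/5.

36/5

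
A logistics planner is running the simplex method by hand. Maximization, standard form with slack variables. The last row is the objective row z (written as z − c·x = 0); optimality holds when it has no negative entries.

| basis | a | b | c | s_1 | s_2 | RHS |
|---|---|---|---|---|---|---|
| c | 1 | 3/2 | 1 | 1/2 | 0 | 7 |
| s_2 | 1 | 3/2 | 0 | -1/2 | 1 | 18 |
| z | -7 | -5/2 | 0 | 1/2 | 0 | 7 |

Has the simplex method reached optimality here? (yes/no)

no

The z-row has a negative entry -7 in column a, so it is not optimal.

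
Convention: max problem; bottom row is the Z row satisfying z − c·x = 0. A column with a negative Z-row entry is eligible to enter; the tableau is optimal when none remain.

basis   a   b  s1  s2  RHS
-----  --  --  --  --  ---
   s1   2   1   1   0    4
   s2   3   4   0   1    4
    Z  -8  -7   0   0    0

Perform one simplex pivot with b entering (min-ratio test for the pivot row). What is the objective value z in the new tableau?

Ratio test on column b — row 1: 4/1 = 4; row 2: 4/4 = 1. Minimum is 1 at row 2 (s2 leaves); pivot element 4.
Pivot on row 2; the Z-row RHS becomes 0 − (-7)·1 = 7.

7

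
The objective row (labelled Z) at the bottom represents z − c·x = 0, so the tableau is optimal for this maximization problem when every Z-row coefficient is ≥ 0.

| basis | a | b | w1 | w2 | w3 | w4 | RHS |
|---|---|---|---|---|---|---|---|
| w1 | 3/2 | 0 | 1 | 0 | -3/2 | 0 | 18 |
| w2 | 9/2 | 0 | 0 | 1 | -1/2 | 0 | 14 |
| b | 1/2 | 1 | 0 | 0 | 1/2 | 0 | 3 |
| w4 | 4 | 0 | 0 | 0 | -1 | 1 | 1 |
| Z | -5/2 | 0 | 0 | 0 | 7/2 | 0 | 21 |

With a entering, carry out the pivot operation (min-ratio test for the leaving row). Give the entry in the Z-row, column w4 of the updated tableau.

Ratio test on column a — row 1: 18/(3/2) = 12; row 2: 14/(9/2) = 28/9; row 3: 3/(1/2) = 6; row 4: 1/4 = 1/4. Minimum is 1/4 at row 4 (w4 leaves); pivot element 4.
Divide row 4 by 4; eliminate column a from the other rows.
Z-row update in column w4: 0 − (-5/2)·(1/4) = 5/8.

5/8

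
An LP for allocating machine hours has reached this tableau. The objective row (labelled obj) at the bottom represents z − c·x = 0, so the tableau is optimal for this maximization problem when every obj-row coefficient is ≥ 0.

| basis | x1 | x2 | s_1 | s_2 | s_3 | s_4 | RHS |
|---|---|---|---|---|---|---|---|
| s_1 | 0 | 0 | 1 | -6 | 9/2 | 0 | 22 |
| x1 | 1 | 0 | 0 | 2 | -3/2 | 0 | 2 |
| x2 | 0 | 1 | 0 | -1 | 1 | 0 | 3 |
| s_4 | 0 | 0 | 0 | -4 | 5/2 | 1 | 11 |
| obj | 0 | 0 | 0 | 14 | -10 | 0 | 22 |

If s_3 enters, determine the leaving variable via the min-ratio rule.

x2

Column s_3 entries and ratios — s_1: 22/(9/2) = 44/9; x1: -3/2 ≤ 0, skip; x2: 3/1 = 3; s_4: 11/(5/2) = 22/5.
Smallest ratio is 3 in the row of x2, so x2 leaves.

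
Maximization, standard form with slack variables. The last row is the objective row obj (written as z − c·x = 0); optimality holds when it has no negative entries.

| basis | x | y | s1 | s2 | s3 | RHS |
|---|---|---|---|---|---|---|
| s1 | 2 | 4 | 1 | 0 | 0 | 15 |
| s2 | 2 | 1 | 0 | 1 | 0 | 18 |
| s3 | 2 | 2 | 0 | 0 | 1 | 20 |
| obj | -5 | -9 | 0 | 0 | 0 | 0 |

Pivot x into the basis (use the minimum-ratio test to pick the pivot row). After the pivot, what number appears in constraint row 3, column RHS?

5

Ratio test on column x — row 1: 15/2 = 15/2; row 2: 18/2 = 9; row 3: 20/2 = 10. Minimum is 15/2 at row 1 (s1 leaves); pivot element 2.
Divide row 1 by 2; eliminate column x from the other rows.
Row 3 update in column RHS: 20 − 2·(15/2) = 5.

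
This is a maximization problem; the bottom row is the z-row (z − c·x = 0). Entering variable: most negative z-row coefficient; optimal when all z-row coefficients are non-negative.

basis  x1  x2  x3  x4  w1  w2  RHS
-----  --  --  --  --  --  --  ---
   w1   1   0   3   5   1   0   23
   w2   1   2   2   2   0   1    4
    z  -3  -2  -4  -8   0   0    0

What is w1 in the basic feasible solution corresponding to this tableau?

23

w1 is basic (row 1); its value is the RHS of that row, 23.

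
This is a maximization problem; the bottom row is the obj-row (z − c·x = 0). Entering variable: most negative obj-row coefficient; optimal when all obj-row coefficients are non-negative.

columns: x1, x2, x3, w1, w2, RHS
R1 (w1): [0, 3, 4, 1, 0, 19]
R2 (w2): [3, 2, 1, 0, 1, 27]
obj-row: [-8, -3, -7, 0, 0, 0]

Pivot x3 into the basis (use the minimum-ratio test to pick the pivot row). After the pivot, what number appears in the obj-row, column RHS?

Ratio test on column x3 — row 1: 19/4 = 19/4; row 2: 27/1 = 27. Minimum is 19/4 at row 1 (w1 leaves); pivot element 4.
Divide row 1 by 4; eliminate column x3 from the other rows.
obj-row update in column RHS: 0 − (-7)·(19/4) = 133/4.

133/4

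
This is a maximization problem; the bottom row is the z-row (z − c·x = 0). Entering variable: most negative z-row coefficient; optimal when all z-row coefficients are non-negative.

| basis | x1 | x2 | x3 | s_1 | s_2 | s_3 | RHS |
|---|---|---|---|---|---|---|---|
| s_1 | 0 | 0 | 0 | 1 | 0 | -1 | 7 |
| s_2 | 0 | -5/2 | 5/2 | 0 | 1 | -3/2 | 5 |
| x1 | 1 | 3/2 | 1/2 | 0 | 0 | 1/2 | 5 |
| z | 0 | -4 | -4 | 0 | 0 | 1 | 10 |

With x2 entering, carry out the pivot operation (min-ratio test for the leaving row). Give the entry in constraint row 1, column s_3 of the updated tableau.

-1

Ratio test on column x2 — row 1: entry 0 ≤ 0; row 2: entry -5/2 ≤ 0; row 3: 5/(3/2) = 10/3. Minimum is 10/3 at row 3 (x1 leaves); pivot element 3/2.
Divide row 3 by 3/2; eliminate column x2 from the other rows.
Row 1 update in column s_3: -1 − 0·(1/3) = -1.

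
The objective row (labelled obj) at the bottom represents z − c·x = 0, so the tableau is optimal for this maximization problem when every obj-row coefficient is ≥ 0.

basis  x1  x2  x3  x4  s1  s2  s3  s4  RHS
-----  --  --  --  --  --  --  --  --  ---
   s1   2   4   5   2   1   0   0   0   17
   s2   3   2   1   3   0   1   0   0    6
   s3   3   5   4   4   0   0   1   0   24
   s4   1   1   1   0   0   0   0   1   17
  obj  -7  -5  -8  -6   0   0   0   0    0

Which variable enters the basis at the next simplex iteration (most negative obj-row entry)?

x3

Negative obj-row entries: x1: -7, x2: -5, x3: -8, x4: -6.
The most negative is -8 in column x3, so x3 enters.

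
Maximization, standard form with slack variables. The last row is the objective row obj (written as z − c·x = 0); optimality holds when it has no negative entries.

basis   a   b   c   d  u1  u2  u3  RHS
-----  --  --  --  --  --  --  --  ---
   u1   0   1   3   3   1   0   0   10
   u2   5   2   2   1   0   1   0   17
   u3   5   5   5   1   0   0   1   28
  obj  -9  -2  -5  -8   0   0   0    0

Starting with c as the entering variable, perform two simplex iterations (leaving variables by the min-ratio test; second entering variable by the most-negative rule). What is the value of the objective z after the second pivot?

Ratio test on column c — row 1: 10/3 = 10/3; row 2: 17/2 = 17/2; row 3: 28/5 = 28/5. Minimum is 10/3 at row 1 (u1 leaves); pivot element 3.
Pivot on row 1; the obj-row RHS becomes 0 − (-5)·(10/3) = 50/3.
Next entering variable (most negative obj-row entry -9): a.
Ratio test on column a — row 1: entry 0 ≤ 0; row 2: (31/3)/5 = 31/15; row 3: (34/3)/5 = 34/15. Minimum is 31/15 at row 2 (u2 leaves); pivot element 5.
After the second pivot the obj-row RHS is 50/3 − (-9)·(31/15) = 529/15.

529/15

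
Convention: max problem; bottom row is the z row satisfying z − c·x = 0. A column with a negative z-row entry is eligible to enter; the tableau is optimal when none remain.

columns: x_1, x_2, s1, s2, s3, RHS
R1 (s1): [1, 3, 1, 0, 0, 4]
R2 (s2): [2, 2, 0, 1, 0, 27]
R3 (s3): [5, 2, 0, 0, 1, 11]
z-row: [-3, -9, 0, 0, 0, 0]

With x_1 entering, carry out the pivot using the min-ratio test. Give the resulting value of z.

Ratio test on column x_1 — row 1: 4/1 = 4; row 2: 27/2 = 27/2; row 3: 11/5 = 11/5. Minimum is 11/5 at row 3 (s3 leaves); pivot element 5.
Pivot on row 3; the z-row RHS becomes 0 − (-3)·(11/5) = 33/5.

33/5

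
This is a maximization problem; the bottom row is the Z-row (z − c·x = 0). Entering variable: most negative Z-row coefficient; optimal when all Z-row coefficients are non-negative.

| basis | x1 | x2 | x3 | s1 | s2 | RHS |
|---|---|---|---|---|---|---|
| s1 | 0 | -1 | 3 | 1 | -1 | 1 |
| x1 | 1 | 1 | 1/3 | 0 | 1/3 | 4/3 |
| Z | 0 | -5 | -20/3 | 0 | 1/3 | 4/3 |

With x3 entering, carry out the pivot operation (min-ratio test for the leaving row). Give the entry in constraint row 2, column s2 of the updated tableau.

Ratio test on column x3 — row 1: 1/3 = 1/3; row 2: (4/3)/(1/3) = 4. Minimum is 1/3 at row 1 (s1 leaves); pivot element 3.
Divide row 1 by 3; eliminate column x3 from the other rows.
Row 2 update in column s2: 1/3 − (1/3)·(-1/3) = 4/9.

4/9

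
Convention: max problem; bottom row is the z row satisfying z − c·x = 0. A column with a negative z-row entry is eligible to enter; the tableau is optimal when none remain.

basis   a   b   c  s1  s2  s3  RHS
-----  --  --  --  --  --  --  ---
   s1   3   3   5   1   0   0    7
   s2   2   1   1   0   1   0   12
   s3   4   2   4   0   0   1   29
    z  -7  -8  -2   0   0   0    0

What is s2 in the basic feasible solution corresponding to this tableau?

12

s2 is basic (row 2); its value is the RHS of that row, 12.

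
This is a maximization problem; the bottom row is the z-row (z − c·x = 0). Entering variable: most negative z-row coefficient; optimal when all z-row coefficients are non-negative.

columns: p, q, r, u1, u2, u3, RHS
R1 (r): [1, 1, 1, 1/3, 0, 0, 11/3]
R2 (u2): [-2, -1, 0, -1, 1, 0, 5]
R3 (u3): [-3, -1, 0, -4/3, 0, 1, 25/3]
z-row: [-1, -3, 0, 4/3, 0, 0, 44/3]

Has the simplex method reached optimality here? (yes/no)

no

The z-row has a negative entry -3 in column q, so it is not optimal.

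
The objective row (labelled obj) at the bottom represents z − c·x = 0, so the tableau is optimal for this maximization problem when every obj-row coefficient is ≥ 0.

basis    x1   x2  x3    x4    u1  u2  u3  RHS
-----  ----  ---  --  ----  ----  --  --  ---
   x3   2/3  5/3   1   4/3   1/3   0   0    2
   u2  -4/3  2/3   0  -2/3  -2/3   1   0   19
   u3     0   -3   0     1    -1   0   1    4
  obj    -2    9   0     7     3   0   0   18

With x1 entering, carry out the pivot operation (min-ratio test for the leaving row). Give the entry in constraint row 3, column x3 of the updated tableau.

0

Ratio test on column x1 — row 1: 2/(2/3) = 3; row 2: entry -4/3 ≤ 0; row 3: entry 0 ≤ 0. Minimum is 3 at row 1 (x3 leaves); pivot element 2/3.
Divide row 1 by 2/3; eliminate column x1 from the other rows.
Row 3 update in column x3: 0 − 0·(3/2) = 0.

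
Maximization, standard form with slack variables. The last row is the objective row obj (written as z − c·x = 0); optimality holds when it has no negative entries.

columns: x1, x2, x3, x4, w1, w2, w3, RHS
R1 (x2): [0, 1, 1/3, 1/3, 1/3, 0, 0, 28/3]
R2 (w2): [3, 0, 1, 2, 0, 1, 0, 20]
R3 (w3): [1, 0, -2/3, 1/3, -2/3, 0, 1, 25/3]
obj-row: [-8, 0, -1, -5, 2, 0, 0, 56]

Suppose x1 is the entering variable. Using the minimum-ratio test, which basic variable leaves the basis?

Column x1 entries and ratios — x2: 0 ≤ 0, skip; w2: 20/3 = 20/3; w3: (25/3)/1 = 25/3.
Smallest ratio is 20/3 in the row of w2, so w2 leaves.

w2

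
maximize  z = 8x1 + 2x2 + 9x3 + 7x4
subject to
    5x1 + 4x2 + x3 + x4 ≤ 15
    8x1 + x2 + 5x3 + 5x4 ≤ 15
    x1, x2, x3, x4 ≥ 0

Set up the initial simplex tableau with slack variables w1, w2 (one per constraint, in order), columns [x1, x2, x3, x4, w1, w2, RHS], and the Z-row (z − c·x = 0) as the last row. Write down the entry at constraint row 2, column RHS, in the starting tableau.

15

The RHS of constraint 2 is b_2 = 15.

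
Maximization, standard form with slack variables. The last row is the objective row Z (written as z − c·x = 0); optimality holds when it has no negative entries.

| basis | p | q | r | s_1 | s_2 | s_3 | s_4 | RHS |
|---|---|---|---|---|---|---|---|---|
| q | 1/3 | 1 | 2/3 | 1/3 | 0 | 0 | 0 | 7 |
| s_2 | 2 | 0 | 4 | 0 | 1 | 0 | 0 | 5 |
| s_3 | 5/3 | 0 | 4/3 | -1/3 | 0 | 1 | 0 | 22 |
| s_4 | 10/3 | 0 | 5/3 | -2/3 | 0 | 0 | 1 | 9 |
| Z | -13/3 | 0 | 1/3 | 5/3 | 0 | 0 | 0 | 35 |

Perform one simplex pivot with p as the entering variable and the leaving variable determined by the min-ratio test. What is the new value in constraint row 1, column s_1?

1/3

Ratio test on column p — row 1: 7/(1/3) = 21; row 2: 5/2 = 5/2; row 3: 22/(5/3) = 66/5; row 4: 9/(10/3) = 27/10. Minimum is 5/2 at row 2 (s_2 leaves); pivot element 2.
Divide row 2 by 2; eliminate column p from the other rows.
Row 1 update in column s_1: 1/3 − (1/3)·0 = 1/3.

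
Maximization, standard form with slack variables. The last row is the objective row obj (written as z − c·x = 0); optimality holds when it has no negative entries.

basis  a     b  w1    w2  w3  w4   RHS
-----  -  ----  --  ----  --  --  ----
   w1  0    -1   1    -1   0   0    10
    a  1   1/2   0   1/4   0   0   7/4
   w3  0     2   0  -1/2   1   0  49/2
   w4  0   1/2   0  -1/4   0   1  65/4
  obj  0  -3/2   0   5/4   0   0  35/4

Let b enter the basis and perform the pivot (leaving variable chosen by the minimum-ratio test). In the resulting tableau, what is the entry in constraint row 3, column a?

-4

Ratio test on column b — row 1: entry -1 ≤ 0; row 2: (7/4)/(1/2) = 7/2; row 3: (49/2)/2 = 49/4; row 4: (65/4)/(1/2) = 65/2. Minimum is 7/2 at row 2 (a leaves); pivot element 1/2.
Divide row 2 by 1/2; eliminate column b from the other rows.
Row 3 update in column a: 0 − 2·2 = -4.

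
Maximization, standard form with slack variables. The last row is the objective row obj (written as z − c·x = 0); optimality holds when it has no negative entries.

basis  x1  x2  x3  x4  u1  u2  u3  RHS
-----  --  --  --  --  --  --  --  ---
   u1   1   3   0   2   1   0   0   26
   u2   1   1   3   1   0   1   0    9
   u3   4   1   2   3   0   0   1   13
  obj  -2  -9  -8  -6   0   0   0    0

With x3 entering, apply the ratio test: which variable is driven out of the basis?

u2

Column x3 entries and ratios — u1: 0 ≤ 0, skip; u2: 9/3 = 3; u3: 13/2 = 13/2.
Smallest ratio is 3 in the row of u2, so u2 leaves.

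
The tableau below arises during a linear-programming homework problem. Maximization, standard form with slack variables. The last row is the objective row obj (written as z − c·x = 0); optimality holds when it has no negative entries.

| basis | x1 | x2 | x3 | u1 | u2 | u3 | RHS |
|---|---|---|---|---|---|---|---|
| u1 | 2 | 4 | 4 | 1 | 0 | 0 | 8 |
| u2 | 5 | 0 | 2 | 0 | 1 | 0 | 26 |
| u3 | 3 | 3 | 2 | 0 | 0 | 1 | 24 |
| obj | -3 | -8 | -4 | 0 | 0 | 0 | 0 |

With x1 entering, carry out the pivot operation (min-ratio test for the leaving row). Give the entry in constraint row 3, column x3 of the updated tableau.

-4

Ratio test on column x1 — row 1: 8/2 = 4; row 2: 26/5 = 26/5; row 3: 24/3 = 8. Minimum is 4 at row 1 (u1 leaves); pivot element 2.
Divide row 1 by 2; eliminate column x1 from the other rows.
Row 3 update in column x3: 2 − 3·2 = -4.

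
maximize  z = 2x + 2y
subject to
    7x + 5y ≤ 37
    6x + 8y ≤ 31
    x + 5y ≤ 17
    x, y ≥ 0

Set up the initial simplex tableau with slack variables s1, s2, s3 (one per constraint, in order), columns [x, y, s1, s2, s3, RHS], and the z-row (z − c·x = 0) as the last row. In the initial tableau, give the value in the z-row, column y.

-2

The z-row carries the negated objective coefficients: the y entry is -2.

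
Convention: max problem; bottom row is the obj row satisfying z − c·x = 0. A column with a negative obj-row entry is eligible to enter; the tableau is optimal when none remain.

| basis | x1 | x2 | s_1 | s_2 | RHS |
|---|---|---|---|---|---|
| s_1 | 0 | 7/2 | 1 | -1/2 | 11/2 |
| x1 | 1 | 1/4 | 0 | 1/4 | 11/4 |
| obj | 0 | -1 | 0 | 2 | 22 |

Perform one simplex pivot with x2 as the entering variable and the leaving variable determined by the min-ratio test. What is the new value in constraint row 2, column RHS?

33/14

Ratio test on column x2 — row 1: (11/2)/(7/2) = 11/7; row 2: (11/4)/(1/4) = 11. Minimum is 11/7 at row 1 (s_1 leaves); pivot element 7/2.
Divide row 1 by 7/2; eliminate column x2 from the other rows.
Row 2 update in column RHS: 11/4 − (1/4)·(11/7) = 33/14.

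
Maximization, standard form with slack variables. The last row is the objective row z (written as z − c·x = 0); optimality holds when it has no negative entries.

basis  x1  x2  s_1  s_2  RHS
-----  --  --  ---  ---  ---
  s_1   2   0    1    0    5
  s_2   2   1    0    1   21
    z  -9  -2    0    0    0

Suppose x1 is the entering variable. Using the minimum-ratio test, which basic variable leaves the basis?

s_1

Column x1 entries and ratios — s_1: 5/2 = 5/2; s_2: 21/2 = 21/2.
Smallest ratio is 5/2 in the row of s_1, so s_1 leaves.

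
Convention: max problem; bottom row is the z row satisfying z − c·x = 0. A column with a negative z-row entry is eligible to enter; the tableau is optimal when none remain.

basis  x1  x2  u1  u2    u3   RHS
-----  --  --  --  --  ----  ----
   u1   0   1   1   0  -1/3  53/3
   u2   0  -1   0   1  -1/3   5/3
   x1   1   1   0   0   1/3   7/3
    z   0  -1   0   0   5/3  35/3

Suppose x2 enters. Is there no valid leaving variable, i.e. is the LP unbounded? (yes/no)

Column x2 has positive entries in row(s) 1, 3, so the ratio test bounds it — not unbounded.

no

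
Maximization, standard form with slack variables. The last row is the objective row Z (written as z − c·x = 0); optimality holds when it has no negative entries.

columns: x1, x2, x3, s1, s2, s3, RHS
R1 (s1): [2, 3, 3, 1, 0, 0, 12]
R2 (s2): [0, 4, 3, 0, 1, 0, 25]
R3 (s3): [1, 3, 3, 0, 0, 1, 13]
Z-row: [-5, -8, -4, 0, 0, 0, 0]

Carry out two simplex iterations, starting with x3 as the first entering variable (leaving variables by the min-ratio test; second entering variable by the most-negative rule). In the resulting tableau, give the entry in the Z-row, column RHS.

32

Ratio test on column x3 — row 1: 12/3 = 4; row 2: 25/3 = 25/3; row 3: 13/3 = 13/3. Minimum is 4 at row 1 (s1 leaves); pivot element 3.
Divide row 1 by 3; eliminate column x3 from the other rows.
Second iteration: most negative Z-row entry is -4 in column x2, so x2 enters.
Ratio test on column x2 — row 1: 4/1 = 4; row 2: 13/1 = 13; row 3: entry 0 ≤ 0. Minimum is 4 at row 1 (x3 leaves); pivot element 1.
Divide row 1 by 1; eliminate column x2 from the other rows.
After both pivots, the entry at the Z-row, column RHS is 32.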